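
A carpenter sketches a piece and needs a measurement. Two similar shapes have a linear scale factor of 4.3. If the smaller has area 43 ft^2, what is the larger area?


Linear scale factor k = 4.3
Original area = 43 ft^2
Rule: under a linear scaling by k, areas scale by k^2.
k^2 = 4.3^2 = 18.49
New area = 43 * 18.49
New area = 795.07
795.07 ft^2


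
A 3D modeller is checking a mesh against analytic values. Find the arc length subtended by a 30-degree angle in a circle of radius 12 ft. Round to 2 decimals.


Shape: circular arc
Radius r = 12 ft, Angle = 30 degrees
Formula: L = (angle/360) * 2 * pi * r
2 * pi * r = 24 * pi
L = (30/360) * 24 * pi
L = 2 * pi
L = 6.28
6.28 ft


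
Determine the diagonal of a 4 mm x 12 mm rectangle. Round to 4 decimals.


Shape: rectangle (diagonal via Pythagoras)
Sides: 4 mm and 12 mm
Formula: d = sqrt(l^2 + w^2)
l^2 = 16, w^2 = 144
l^2 + w^2 = 160
d = sqrt(160)
d = 12.6491
12.6491 mm


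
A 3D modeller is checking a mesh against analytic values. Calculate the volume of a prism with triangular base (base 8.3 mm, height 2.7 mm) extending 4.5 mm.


Shape: triangular prism
Triangle base = 8.3 mm, triangle height = 2.7 mm, prism length L = 4.5 mm
Formula: V = (1/2 * b * h_tri) * L
Cross-section area = 0.5 * 8.3 * 2.7 = 11.205
V = 11.205 * 4.5
V = 50.4225
50.4225 mm^3


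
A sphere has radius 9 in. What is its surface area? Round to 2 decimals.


Shape: sphere
Radius r = 9 in
Formula: SA = 4 * pi * r^2
r^2 = 81
SA = 4 * pi * 81
SA = 324 * pi
SA = 1017.88
1017.88 in^2


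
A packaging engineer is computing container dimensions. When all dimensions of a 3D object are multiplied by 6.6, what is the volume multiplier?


Linear scale factor k = 6.6
Rule: under a linear scaling by k, volumes scale by k^3.
k^3 = 6.6 * 6.6 * 6.6
k^3 = 43.56 * 6.6
k^3 = 287.496
Volume scales by a factor of 287.496.
287.496 (dimensionless)


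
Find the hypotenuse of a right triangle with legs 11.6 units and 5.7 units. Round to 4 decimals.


Shape: right triangle
Legs a = 11.6 units, b = 5.7 units
Formula: c = sqrt(a^2 + b^2)
a^2 = 134.56, b^2 = 32.49
a^2 + b^2 = 167.05
c = sqrt(167.05)
c = 12.9248
12.9248 units


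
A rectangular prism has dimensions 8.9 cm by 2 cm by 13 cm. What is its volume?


Shape: rectangular prism
l = 8.9 cm, w = 2 cm, h = 13 cm
Formula: V = l * w * h
V = 8.9 * 2 * 13
V = 17.8 * 13
V = 231.4
231.4 cm^3


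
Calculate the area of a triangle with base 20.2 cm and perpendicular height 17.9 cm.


Shape: triangle
Base b = 20.2 cm, Height h = 17.9 cm
Formula: A = (1/2) * b * h
A = 0.5 * 20.2 * 17.9
A = 0.5 * 361.58
A = 180.79
180.79 cm^2


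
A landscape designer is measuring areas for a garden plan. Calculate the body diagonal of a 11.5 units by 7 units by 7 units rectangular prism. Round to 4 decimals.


Shape: rectangular box (space diagonal)
l = 11.5 units, w = 7 units, h = 7 units
Visualize: the diagonal of the base, then a right triangle with that diagonal and the height.
Formula: d = sqrt(l^2 + w^2 + h^2)
l^2 + w^2 + h^2 = 132.25 + 49 + 49 = 230.25
d = sqrt(230.25)
d = 15.174
15.174 units


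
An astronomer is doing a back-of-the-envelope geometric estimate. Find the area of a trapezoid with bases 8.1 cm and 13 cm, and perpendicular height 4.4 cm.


Shape: trapezoid
Parallel sides a = 8.1 cm, b = 13 cm; Height h = 4.4 cm
Formula: A = (a + b) * h / 2
a + b = 8.1 + 13 = 21.1
A = 21.1 * 4.4 / 2
A = 92.84 / 2
A = 46.42
46.42 cm^2


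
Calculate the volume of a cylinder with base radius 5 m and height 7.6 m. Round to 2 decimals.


Shape: cylinder
Radius r = 5 m, Height h = 7.6 m
Formula: V = pi * r^2 * h
r^2 = 25
V = pi * 25 * 7.6
V = 190 * pi
V = 596.9
596.9 m^3


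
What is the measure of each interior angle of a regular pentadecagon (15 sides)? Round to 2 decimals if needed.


Shape: regular pentadecagon (15 sides)
Formula: interior angle = (n - 2) * 180 / n
(n - 2) = 13
(n - 2) * 180 = 2340
angle = 2340 / 15
angle = 156
156 degrees


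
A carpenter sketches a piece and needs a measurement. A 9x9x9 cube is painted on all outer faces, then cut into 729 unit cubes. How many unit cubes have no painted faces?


Large cube: 9 x 9 x 9, cut into unit cubes.
n = 9, so n - 2 = 7
Unpainted cubes form the interior (n - 2)^3 block.
(n - 2)^3 = 7^3 = 343
343 unit cubes


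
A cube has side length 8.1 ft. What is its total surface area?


Shape: cube
Side s = 8.1 ft
A cube has 6 square faces.
Formula: SA = 6 * s^2
s^2 = 65.61
SA = 6 * 65.61
SA = 393.66
393.66 ft^2


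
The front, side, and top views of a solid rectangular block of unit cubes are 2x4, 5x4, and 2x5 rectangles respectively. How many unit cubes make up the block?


Orthographic views of a solid rectangular block:
Front view 2 x 4 -> length = 2, height = 4
Side view 5 x 4 -> width = 5, height = 4 (consistent)
Top view 2 x 5 -> confirms length = 2, width = 5
The block is 2 x 5 x 4.
Total unit cubes = 2 * 5 * 4 = 40
40 unit cubes


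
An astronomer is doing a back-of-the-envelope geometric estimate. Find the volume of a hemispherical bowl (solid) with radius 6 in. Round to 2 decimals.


Shape: hemisphere (half of a sphere)
Radius r = 6 in
Formula: V = (1/2) * (4/3) * pi * r^3 = (2/3) * pi * r^3
r^3 = 216
(2/3) * 216 = 144
V = 144 * pi
V = 452.39
452.39 in^3


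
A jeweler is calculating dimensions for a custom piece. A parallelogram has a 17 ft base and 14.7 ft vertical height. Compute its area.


Shape: parallelogram
Base b = 17 ft, Height h = 14.7 ft
Formula: A = b * h
A = 17 * 14.7
A = 249.9
249.9 ft^2


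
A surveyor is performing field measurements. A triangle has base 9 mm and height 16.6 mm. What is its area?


Shape: triangle
Base b = 9 mm, Height h = 16.6 mm
Formula: A = (1/2) * b * h
A = 0.5 * 9 * 16.6
A = 0.5 * 149.4
A = 74.7
74.7 mm^2


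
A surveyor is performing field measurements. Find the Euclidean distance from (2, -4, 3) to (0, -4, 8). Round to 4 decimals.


3D distance between two points
P1 = (2, -4, 3), P2 = (0, -4, 8)
Formula: d = sqrt((x2-x1)^2 + (y2-y1)^2 + (z2-z1)^2)
dx = 0 - 2 = -2
dy = -4 - -4 = 0
dz = 8 - 3 = 5
dx^2 + dy^2 + dz^2 = 4 + 0 + 25 = 29
d = sqrt(29)
d = 5.3852
5.3852 units


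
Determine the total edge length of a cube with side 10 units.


Shape: cube
Side s = 10 units
A cube has 12 edges, all equal.
Formula: total edge length = 12 * s
Total = 12 * 10
Total = 120
120 units


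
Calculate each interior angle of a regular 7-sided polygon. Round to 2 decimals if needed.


Shape: regular heptagon (7 sides)
Formula: interior angle = (n - 2) * 180 / n
(n - 2) = 5
(n - 2) * 180 = 900
angle = 900 / 7
angle = 128.57
128.57 degrees


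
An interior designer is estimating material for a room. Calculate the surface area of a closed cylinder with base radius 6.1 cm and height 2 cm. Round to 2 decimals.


Shape: closed cylinder
Radius r = 6.1 cm, Height h = 2 cm
Formula: SA = 2*pi*r^2 + 2*pi*r*h = 2*pi*r*(r + h)
r + h = 8.1
2 * r * (r + h) = 2 * 6.1 * 8.1 = 98.82
SA = 98.82 * pi
SA = 310.45
310.45 cm^2


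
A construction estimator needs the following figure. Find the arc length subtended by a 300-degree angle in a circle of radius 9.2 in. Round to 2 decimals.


Shape: circular arc
Radius r = 9.2 in, Angle = 300 degrees
Formula: L = (angle/360) * 2 * pi * r
2 * pi * r = 18.4 * pi
L = (300/360) * 18.4 * pi
L = 15.333333 * pi
L = 48.17
48.17 in


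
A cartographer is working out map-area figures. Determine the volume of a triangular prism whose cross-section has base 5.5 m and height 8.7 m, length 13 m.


Shape: triangular prism
Triangle base = 5.5 m, triangle height = 8.7 m, prism length L = 13 m
Formula: V = (1/2 * b * h_tri) * L
Cross-section area = 0.5 * 5.5 * 8.7 = 23.925
V = 23.925 * 13
V = 311.025
311.025 m^3


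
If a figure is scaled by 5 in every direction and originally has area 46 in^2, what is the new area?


Linear scale factor k = 5
Original area = 46 in^2
Rule: under a linear scaling by k, areas scale by k^2.
k^2 = 5^2 = 25
New area = 46 * 25
New area = 1150
1150 in^2


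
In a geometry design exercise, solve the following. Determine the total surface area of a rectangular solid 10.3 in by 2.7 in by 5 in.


Shape: rectangular prism
l = 10.3 in, w = 2.7 in, h = 5 in
Formula: SA = 2(lw + lh + wh)
lw = 27.81, lh = 51.5, wh = 13.5
lw + lh + wh = 92.81
SA = 2 * 92.81
SA = 185.62
185.62 in^2


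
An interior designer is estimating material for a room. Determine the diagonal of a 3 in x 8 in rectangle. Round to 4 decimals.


Shape: rectangle (diagonal via Pythagoras)
Sides: 3 in and 8 in
Formula: d = sqrt(l^2 + w^2)
l^2 = 9, w^2 = 64
l^2 + w^2 = 73
d = sqrt(73)
d = 8.544
8.544 in


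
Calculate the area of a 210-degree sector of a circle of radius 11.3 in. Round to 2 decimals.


Shape: circular sector
Radius r = 11.3 in, Angle = 210 degrees
Formula: A = (angle/360) * pi * r^2
r^2 = 127.69
Fraction of circle = 210/360
A = (210/360) * pi * 127.69
A = 74.485833 * pi
A = 234
234 in^2


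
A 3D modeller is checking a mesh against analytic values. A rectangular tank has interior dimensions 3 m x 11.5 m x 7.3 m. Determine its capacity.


Shape: rectangular prism
l = 3 m, w = 11.5 m, h = 7.3 m
Formula: V = l * w * h
V = 3 * 11.5 * 7.3
V = 34.5 * 7.3
V = 251.85
251.85 m^3


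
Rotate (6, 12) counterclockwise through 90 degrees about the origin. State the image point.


Transformation: rotation about the origin
Original point: (6, 12)
Rule for 90 deg counterclockwise: (x, y) -> (-y, x)
Apply: (6, 12) -> (-12, 6)
(-12, 6)


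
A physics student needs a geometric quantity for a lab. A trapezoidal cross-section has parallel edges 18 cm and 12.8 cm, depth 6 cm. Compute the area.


Shape: trapezoid
Parallel sides a = 18 cm, b = 12.8 cm; Height h = 6 cm
Formula: A = (a + b) * h / 2
a + b = 18 + 12.8 = 30.8
A = 30.8 * 6 / 2
A = 184.8 / 2
A = 92.4
92.4 cm^2


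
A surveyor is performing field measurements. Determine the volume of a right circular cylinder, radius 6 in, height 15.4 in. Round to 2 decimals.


Shape: cylinder
Radius r = 6 in, Height h = 15.4 in
Formula: V = pi * r^2 * h
r^2 = 36
V = pi * 36 * 15.4
V = 554.4 * pi
V = 1741.7
1741.7 in^3


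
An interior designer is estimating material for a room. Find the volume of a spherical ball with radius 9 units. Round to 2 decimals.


Shape: sphere
Radius r = 9 units
Formula: V = (4/3) * pi * r^3
r^3 = 729
(4/3) * 729 = 972
V = 972 * pi
V = 3053.63
3053.63 units^3


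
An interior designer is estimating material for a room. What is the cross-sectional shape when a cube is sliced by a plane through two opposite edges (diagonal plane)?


Solid: cube
Cutting plane: through two opposite edges (diagonal plane)
Visualize the intersection of the plane with the solid's surface.
The boundary of the cut region is a rectangle.
rectangle


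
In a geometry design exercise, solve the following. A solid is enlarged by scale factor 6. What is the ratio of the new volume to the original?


Linear scale factor k = 6
Rule: under a linear scaling by k, volumes scale by k^3.
k^3 = 6 * 6 * 6
k^3 = 36 * 6
k^3 = 216
Volume scales by a factor of 216.
216 (dimensionless)


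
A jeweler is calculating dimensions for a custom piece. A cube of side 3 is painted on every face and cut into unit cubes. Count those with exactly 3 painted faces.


Large cube: 3 x 3 x 3, cut into unit cubes.
Cubes with 3 painted faces are at the corners. A cube always has 8 corners.
Count = 8
8 unit cubes


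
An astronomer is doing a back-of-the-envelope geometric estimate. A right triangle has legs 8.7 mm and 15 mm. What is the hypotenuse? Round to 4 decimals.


Shape: right triangle
Legs a = 8.7 mm, b = 15 mm
Formula: c = sqrt(a^2 + b^2)
a^2 = 75.69, b^2 = 225
a^2 + b^2 = 300.69
c = sqrt(300.69)
c = 17.3404
17.3404 mm


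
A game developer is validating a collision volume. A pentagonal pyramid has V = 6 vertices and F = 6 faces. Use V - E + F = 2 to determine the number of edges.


Polyhedron: pentagonal pyramid
Euler's formula for convex polyhedra: V - E + F = 2
Given: V = 6 vertices and F = 6 faces
Solve for E:
E = V + F - 2 = 6 + 6 - 2 = 10
10 edges


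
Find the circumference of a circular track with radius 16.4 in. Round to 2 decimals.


Shape: circle
Radius r = 16.4 in
Formula: C = 2 * pi * r
C = 2 * pi * 16.4
C = 32.8 * pi
C = 103.04
103.04 in


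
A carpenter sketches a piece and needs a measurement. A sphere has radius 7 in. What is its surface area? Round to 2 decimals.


Shape: sphere
Radius r = 7 in
Formula: SA = 4 * pi * r^2
r^2 = 49
SA = 4 * pi * 49
SA = 196 * pi
SA = 615.75
615.75 in^2


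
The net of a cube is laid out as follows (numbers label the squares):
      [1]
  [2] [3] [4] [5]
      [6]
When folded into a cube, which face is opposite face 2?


Net: cross layout. Take square 3 as the base (bottom).
Fold the four squares in the horizontal row up around 3: 2 -> left, 4 -> right, 5 wraps to the top.
Fold 1 and 6 up from 3: 1 -> back, 6 -> front.
Opposite pairs are therefore: (1, 6), (2, 4), (3, 5).
Face 2 is opposite face 4.
face 4


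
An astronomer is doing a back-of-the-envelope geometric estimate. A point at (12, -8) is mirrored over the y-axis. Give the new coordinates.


Transformation: reflection
Original point: (12, -8)
Rule for reflection over the y-axis: (x, y) -> (-x, y)
Apply: (12, -8) -> (-12, -8)
(-12, -8)


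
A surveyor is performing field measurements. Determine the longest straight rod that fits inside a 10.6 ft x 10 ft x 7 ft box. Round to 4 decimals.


Shape: rectangular box (space diagonal)
l = 10.6 ft, w = 10 ft, h = 7 ft
Visualize: the diagonal of the base, then a right triangle with that diagonal and the height.
Formula: d = sqrt(l^2 + w^2 + h^2)
l^2 + w^2 + h^2 = 112.36 + 100 + 49 = 261.36
d = sqrt(261.36)
d = 16.1666
16.1666 ft


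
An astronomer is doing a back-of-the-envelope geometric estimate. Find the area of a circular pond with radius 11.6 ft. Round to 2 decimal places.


Shape: circle
Radius r = 11.6 ft
Formula: A = pi * r^2
r^2 = 11.6^2 = 134.56
A = pi * 134.56
A = 422.73
422.73 ft^2


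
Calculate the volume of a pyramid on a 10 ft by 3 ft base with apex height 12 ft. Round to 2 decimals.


Shape: rectangular pyramid
Base: 10 ft x 3 ft, Height h = 12 ft
Formula: V = (1/3) * base_area * h
base_area = 10 * 3 = 30
base_area * h = 30 * 12 = 360
V = 360 / 3
V = 120
120 ft^3


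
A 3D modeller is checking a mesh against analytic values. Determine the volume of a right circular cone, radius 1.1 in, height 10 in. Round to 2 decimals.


Shape: cone
Radius r = 1.1 in, Height h = 10 in
Formula: V = (1/3) * pi * r^2 * h
r^2 = 1.21
pi * r^2 * h = pi * 1.21 * 10 = 12.1 * pi
V = 12.1 * pi / 3
V = 12.67
12.67 in^3


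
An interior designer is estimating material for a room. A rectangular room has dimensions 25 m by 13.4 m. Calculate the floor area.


Shape: rectangle
Length l = 25 m, Width w = 13.4 m
Formula: A = l * w
A = 25 * 13.4
A = 335
335 m^2


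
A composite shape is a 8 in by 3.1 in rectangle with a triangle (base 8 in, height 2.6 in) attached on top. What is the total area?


Composite shape: rectangle + triangle
Rectangle area = 8 * 3.1 = 24.8
Triangle area = 0.5 * 8 * 2.6 = 10.4
Total = 24.8 + 10.4
Total = 35.2
35.2 in^2


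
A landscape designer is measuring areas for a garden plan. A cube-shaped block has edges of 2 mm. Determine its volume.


Shape: cube
Side s = 2 mm
Formula: V = s^3
V = 2 * 2 * 2
V = 4 * 2
V = 8
8 mm^3


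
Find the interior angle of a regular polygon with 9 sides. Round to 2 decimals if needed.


Shape: regular nonagon (9 sides)
Formula: interior angle = (n - 2) * 180 / n
(n - 2) = 7
(n - 2) * 180 = 1260
angle = 1260 / 9
angle = 140
140 degrees


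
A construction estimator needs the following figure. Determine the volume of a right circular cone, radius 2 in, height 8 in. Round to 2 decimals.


Shape: cone
Radius r = 2 in, Height h = 8 in
Formula: V = (1/3) * pi * r^2 * h
r^2 = 4
pi * r^2 * h = pi * 4 * 8 = 32 * pi
V = 32 * pi / 3
V = 33.51
33.51 in^3


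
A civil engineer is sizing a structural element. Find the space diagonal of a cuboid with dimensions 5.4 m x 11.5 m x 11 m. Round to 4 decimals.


Shape: rectangular box (space diagonal)
l = 5.4 m, w = 11.5 m, h = 11 m
Visualize: the diagonal of the base, then a right triangle with that diagonal and the height.
Formula: d = sqrt(l^2 + w^2 + h^2)
l^2 + w^2 + h^2 = 29.16 + 132.25 + 121 = 282.41
d = sqrt(282.41)
d = 16.8051
16.8051 m


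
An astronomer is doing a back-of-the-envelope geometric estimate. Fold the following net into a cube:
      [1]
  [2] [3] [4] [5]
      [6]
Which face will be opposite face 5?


Net: cross layout. Take square 3 as the base (bottom).
Fold the four squares in the horizontal row up around 3: 2 -> left, 4 -> right, 5 wraps to the top.
Fold 1 and 6 up from 3: 1 -> back, 6 -> front.
Opposite pairs are therefore: (1, 6), (2, 4), (3, 5).
Face 5 is opposite face 3.
face 3


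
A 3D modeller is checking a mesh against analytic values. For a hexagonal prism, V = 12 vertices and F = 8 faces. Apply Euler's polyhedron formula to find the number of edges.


Polyhedron: hexagonal prism
Euler's formula for convex polyhedra: V - E + F = 2
Given: V = 12 vertices and F = 8 faces
Solve for E:
E = V + F - 2 = 12 + 8 - 2 = 18
18 edges


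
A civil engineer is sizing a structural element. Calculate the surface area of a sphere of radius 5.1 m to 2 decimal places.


Shape: sphere
Radius r = 5.1 m
Formula: SA = 4 * pi * r^2
r^2 = 26.01
SA = 4 * pi * 26.01
SA = 104.04 * pi
SA = 326.85
326.85 m^2


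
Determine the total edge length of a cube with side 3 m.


Shape: cube
Side s = 3 m
A cube has 12 edges, all equal.
Formula: total edge length = 12 * s
Total = 12 * 3
Total = 36
36 m


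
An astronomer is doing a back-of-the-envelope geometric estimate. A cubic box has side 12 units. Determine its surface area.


Shape: cube
Side s = 12 units
A cube has 6 square faces.
Formula: SA = 6 * s^2
s^2 = 144
SA = 6 * 144
SA = 864
864 units^2


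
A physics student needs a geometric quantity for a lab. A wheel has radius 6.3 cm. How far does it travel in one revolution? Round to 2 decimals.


Shape: circle
Radius r = 6.3 cm
Formula: C = 2 * pi * r
C = 2 * pi * 6.3
C = 12.6 * pi
C = 39.58
39.58 cm


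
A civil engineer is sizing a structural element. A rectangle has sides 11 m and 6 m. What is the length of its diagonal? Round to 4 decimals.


Shape: rectangle (diagonal via Pythagoras)
Sides: 11 m and 6 m
Formula: d = sqrt(l^2 + w^2)
l^2 = 121, w^2 = 36
l^2 + w^2 = 157
d = sqrt(157)
d = 12.53
12.53 m


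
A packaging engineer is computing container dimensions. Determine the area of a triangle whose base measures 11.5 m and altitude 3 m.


Shape: triangle
Base b = 11.5 m, Height h = 3 m
Formula: A = (1/2) * b * h
A = 0.5 * 11.5 * 3
A = 0.5 * 34.5
A = 17.25
17.25 m^2


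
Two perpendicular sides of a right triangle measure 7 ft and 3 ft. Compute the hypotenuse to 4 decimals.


Shape: right triangle
Legs a = 7 ft, b = 3 ft
Formula: c = sqrt(a^2 + b^2)
a^2 = 49, b^2 = 9
a^2 + b^2 = 58
c = sqrt(58)
c = 7.6158
7.6158 ft


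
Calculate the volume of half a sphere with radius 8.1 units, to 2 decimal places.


Shape: hemisphere (half of a sphere)
Radius r = 8.1 units
Formula: V = (1/2) * (4/3) * pi * r^3 = (2/3) * pi * r^3
r^3 = 531.441
(2/3) * 531.441 = 354.294
V = 354.294 * pi
V = 1113.05
1113.05 units^3


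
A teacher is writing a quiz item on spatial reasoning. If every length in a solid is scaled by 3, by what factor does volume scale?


Linear scale factor k = 3
Rule: under a linear scaling by k, volumes scale by k^3.
k^3 = 3 * 3 * 3
k^3 = 9 * 3
k^3 = 27
Volume scales by a factor of 27.
27 (dimensionless)


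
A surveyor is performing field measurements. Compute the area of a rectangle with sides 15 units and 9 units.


Shape: rectangle
Length l = 15 units, Width w = 9 units
Formula: A = l * w
A = 15 * 9
A = 135
135 units^2


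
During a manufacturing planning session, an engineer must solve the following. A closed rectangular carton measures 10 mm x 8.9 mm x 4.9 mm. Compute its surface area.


Shape: rectangular prism
l = 10 mm, w = 8.9 mm, h = 4.9 mm
Formula: SA = 2(lw + lh + wh)
lw = 89, lh = 49, wh = 43.61
lw + lh + wh = 181.61
SA = 2 * 181.61
SA = 363.22
363.22 mm^2


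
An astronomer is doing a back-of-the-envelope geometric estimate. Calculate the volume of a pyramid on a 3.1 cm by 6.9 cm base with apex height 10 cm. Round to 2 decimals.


Shape: rectangular pyramid
Base: 3.1 cm x 6.9 cm, Height h = 10 cm
Formula: V = (1/3) * base_area * h
base_area = 3.1 * 6.9 = 21.39
base_area * h = 21.39 * 10 = 213.9
V = 213.9 / 3
V = 71.3
71.3 cm^3


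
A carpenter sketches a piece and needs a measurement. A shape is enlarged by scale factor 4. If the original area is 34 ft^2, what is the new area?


Linear scale factor k = 4
Original area = 34 ft^2
Rule: under a linear scaling by k, areas scale by k^2.
k^2 = 4^2 = 16
New area = 34 * 16
New area = 544
544 ft^2


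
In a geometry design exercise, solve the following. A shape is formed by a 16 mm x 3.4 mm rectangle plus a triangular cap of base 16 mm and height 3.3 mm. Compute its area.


Composite shape: rectangle + triangle
Rectangle area = 16 * 3.4 = 54.4
Triangle area = 0.5 * 16 * 3.3 = 26.4
Total = 54.4 + 26.4
Total = 80.8
80.8 mm^2


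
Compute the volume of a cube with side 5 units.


Shape: cube
Side s = 5 units
Formula: V = s^3
V = 5 * 5 * 5
V = 25 * 5
V = 125
125 units^3


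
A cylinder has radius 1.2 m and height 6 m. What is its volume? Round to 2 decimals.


Shape: cylinder
Radius r = 1.2 m, Height h = 6 m
Formula: V = pi * r^2 * h
r^2 = 1.44
V = pi * 1.44 * 6
V = 8.64 * pi
V = 27.14
27.14 m^3


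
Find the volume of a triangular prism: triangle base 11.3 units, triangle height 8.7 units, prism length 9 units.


Shape: triangular prism
Triangle base = 11.3 units, triangle height = 8.7 units, prism length L = 9 units
Formula: V = (1/2 * b * h_tri) * L
Cross-section area = 0.5 * 11.3 * 8.7 = 49.155
V = 49.155 * 9
V = 442.395
442.395 units^3


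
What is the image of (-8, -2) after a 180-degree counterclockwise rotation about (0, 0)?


Transformation: rotation about the origin
Original point: (-8, -2)
Rule for 180 deg: (x, y) -> (-x, -y)
Apply: (-8, -2) -> (8, 2)
(8, 2)


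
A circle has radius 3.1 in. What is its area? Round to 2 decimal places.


Shape: circle
Radius r = 3.1 in
Formula: A = pi * r^2
r^2 = 3.1^2 = 9.61
A = pi * 9.61
A = 30.19
30.19 in^2


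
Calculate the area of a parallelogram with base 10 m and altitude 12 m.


Shape: parallelogram
Base b = 10 m, Height h = 12 m
Formula: A = b * h
A = 10 * 12
A = 120
120 m^2


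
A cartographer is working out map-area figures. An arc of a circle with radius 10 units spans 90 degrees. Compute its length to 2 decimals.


Shape: circular arc
Radius r = 10 units, Angle = 90 degrees
Formula: L = (angle/360) * 2 * pi * r
2 * pi * r = 20 * pi
L = (90/360) * 20 * pi
L = 5 * pi
L = 15.71
15.71 units


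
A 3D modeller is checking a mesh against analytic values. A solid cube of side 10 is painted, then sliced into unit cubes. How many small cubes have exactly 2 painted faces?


Large cube: 10 x 10 x 10, cut into unit cubes.
n = 10, so n - 2 = 8
Cubes with 2 painted faces lie along the edges, excluding corners.
A cube has 12 edges; each contributes (n - 2) = 8 such cubes.
Count = 12 * 8 = 96
96 unit cubes


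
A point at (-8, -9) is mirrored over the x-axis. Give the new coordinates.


Transformation: reflection
Original point: (-8, -9)
Rule for reflection over the x-axis: (x, y) -> (x, -y)
Apply: (-8, -9) -> (-8, 9)
(-8, 9)


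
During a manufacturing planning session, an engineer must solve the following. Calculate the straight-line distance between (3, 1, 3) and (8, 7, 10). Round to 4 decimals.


3D distance between two points
P1 = (3, 1, 3), P2 = (8, 7, 10)
Formula: d = sqrt((x2-x1)^2 + (y2-y1)^2 + (z2-z1)^2)
dx = 8 - 3 = 5
dy = 7 - 1 = 6
dz = 10 - 3 = 7
dx^2 + dy^2 + dz^2 = 25 + 36 + 49 = 110
d = sqrt(110)
d = 10.4881
10.4881 units


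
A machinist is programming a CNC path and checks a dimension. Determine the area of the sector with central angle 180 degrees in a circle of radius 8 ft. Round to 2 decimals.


Shape: circular sector
Radius r = 8 ft, Angle = 180 degrees
Formula: A = (angle/360) * pi * r^2
r^2 = 64
Fraction of circle = 180/360
A = (180/360) * pi * 64
A = 32 * pi
A = 100.53
100.53 ft^2


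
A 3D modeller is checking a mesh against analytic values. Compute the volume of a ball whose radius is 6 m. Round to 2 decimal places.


Shape: sphere
Radius r = 6 m
Formula: V = (4/3) * pi * r^3
r^3 = 216
(4/3) * 216 = 288
V = 288 * pi
V = 904.78
904.78 m^3


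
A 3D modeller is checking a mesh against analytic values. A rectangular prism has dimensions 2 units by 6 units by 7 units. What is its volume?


Shape: rectangular prism
l = 2 units, w = 6 units, h = 7 units
Formula: V = l * w * h
V = 2 * 6 * 7
V = 12 * 7
V = 84
84 units^3


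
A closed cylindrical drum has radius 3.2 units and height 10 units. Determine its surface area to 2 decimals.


Shape: closed cylinder
Radius r = 3.2 units, Height h = 10 units
Formula: SA = 2*pi*r^2 + 2*pi*r*h = 2*pi*r*(r + h)
r + h = 13.2
2 * r * (r + h) = 2 * 3.2 * 13.2 = 84.48
SA = 84.48 * pi
SA = 265.4
265.4 units^2


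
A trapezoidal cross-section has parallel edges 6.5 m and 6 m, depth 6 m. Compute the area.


Shape: trapezoid
Parallel sides a = 6.5 m, b = 6 m; Height h = 6 m
Formula: A = (a + b) * h / 2
a + b = 6.5 + 6 = 12.5
A = 12.5 * 6 / 2
A = 75 / 2
A = 37.5
37.5 m^2


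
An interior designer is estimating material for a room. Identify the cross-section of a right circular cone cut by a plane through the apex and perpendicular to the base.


Solid: right circular cone
Cutting plane: through the apex and perpendicular to the base
Visualize the intersection of the plane with the solid's surface.
The boundary of the cut region is a isosceles triangle.
isosceles triangle


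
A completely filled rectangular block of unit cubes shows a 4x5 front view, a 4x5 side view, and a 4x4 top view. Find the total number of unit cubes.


Orthographic views of a solid rectangular block:
Front view 4 x 5 -> length = 4, height = 5
Side view 4 x 5 -> width = 4, height = 5 (consistent)
Top view 4 x 4 -> confirms length = 4, width = 4
The block is 4 x 4 x 5.
Total unit cubes = 4 * 4 * 5 = 80
80 unit cubes


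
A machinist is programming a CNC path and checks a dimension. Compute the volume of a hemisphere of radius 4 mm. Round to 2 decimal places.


Shape: hemisphere (half of a sphere)
Radius r = 4 mm
Formula: V = (1/2) * (4/3) * pi * r^3 = (2/3) * pi * r^3
r^3 = 64
(2/3) * 64 = 42.666667
V = 42.666667 * pi
V = 134.04
134.04 mm^3


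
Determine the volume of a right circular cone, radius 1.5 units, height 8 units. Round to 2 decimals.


Shape: cone
Radius r = 1.5 units, Height h = 8 units
Formula: V = (1/3) * pi * r^2 * h
r^2 = 2.25
pi * r^2 * h = pi * 2.25 * 8 = 18 * pi
V = 18 * pi / 3
V = 18.85
18.85 units^3


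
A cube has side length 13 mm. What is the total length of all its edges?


Shape: cube
Side s = 13 mm
A cube has 12 edges, all equal.
Formula: total edge length = 12 * s
Total = 12 * 13
Total = 156
156 mm


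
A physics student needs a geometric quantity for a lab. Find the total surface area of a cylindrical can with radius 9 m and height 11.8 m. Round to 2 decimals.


Shape: closed cylinder
Radius r = 9 m, Height h = 11.8 m
Formula: SA = 2*pi*r^2 + 2*pi*r*h = 2*pi*r*(r + h)
r + h = 20.8
2 * r * (r + h) = 2 * 9 * 20.8 = 374.4
SA = 374.4 * pi
SA = 1176.21
1176.21 m^2


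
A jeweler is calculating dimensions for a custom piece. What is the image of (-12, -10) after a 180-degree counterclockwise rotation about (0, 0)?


Transformation: rotation about the origin
Original point: (-12, -10)
Rule for 180 deg: (x, y) -> (-x, -y)
Apply: (-12, -10) -> (12, 10)
(12, 10)


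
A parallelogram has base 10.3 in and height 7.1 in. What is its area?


Shape: parallelogram
Base b = 10.3 in, Height h = 7.1 in
Formula: A = b * h
A = 10.3 * 7.1
A = 73.13
73.13 in^2


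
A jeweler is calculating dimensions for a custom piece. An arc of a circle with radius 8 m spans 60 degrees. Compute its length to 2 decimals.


Shape: circular arc
Radius r = 8 m, Angle = 60 degrees
Formula: L = (angle/360) * 2 * pi * r
2 * pi * r = 16 * pi
L = (60/360) * 16 * pi
L = 2.666667 * pi
L = 8.38
8.38 m


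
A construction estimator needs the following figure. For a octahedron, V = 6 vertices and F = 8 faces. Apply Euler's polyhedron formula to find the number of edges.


Polyhedron: octahedron
Euler's formula for convex polyhedra: V - E + F = 2
Given: V = 6 vertices and F = 8 faces
Solve for E:
E = V + F - 2 = 6 + 8 - 2 = 12
12 edges


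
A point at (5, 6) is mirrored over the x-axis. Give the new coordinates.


Transformation: reflection
Original point: (5, 6)
Rule for reflection over the x-axis: (x, y) -> (x, -y)
Apply: (5, 6) -> (5, -6)
(5, -6)


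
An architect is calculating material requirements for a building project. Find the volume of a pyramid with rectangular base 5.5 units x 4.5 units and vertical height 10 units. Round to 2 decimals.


Shape: rectangular pyramid
Base: 5.5 units x 4.5 units, Height h = 10 units
Formula: V = (1/3) * base_area * h
base_area = 5.5 * 4.5 = 24.75
base_area * h = 24.75 * 10 = 247.5
V = 247.5 / 3
V = 82.5
82.5 units^3


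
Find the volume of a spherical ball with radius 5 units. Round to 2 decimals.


Shape: sphere
Radius r = 5 units
Formula: V = (4/3) * pi * r^3
r^3 = 125
(4/3) * 125 = 166.666667
V = 166.666667 * pi
V = 523.6
523.6 units^3


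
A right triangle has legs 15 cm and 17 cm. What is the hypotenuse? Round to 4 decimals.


Shape: right triangle
Legs a = 15 cm, b = 17 cm
Formula: c = sqrt(a^2 + b^2)
a^2 = 225, b^2 = 289
a^2 + b^2 = 514
c = sqrt(514)
c = 22.6716
22.6716 cm


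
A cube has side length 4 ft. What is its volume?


Shape: cube
Side s = 4 ft
Formula: V = s^3
V = 4 * 4 * 4
V = 16 * 4
V = 64
64 ft^3


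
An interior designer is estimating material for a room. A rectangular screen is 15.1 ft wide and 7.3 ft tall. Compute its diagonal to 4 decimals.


Shape: rectangle (diagonal via Pythagoras)
Sides: 15.1 ft and 7.3 ft
Formula: d = sqrt(l^2 + w^2)
l^2 = 228.01, w^2 = 53.29
l^2 + w^2 = 281.3
d = sqrt(281.3)
d = 16.772
16.772 ft


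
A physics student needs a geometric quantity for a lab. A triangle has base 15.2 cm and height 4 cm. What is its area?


Shape: triangle
Base b = 15.2 cm, Height h = 4 cm
Formula: A = (1/2) * b * h
A = 0.5 * 15.2 * 4
A = 0.5 * 60.8
A = 30.4
30.4 cm^2


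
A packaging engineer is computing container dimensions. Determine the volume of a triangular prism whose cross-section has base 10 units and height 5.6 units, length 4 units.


Shape: triangular prism
Triangle base = 10 units, triangle height = 5.6 units, prism length L = 4 units
Formula: V = (1/2 * b * h_tri) * L
Cross-section area = 0.5 * 10 * 5.6 = 28
V = 28 * 4
V = 112
112 units^3


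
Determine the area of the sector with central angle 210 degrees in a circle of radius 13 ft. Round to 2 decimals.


Shape: circular sector
Radius r = 13 ft, Angle = 210 degrees
Formula: A = (angle/360) * pi * r^2
r^2 = 169
Fraction of circle = 210/360
A = (210/360) * pi * 169
A = 98.583333 * pi
A = 309.71
309.71 ft^2


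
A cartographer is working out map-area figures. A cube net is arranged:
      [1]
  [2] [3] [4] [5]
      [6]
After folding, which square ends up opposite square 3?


Net: cross layout. Take square 3 as the base (bottom).
Fold the four squares in the horizontal row up around 3: 2 -> left, 4 -> right, 5 wraps to the top.
Fold 1 and 6 up from 3: 1 -> back, 6 -> front.
Opposite pairs are therefore: (1, 6), (2, 4), (3, 5).
Face 3 is opposite face 5.
face 5


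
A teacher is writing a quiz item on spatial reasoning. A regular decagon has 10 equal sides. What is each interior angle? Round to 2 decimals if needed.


Shape: regular decagon (10 sides)
Formula: interior angle = (n - 2) * 180 / n
(n - 2) = 8
(n - 2) * 180 = 1440
angle = 1440 / 10
angle = 144
144 degrees


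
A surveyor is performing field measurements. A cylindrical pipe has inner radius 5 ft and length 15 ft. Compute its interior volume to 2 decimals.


Shape: cylinder
Radius r = 5 ft, Height h = 15 ft
Formula: V = pi * r^2 * h
r^2 = 25
V = pi * 25 * 15
V = 375 * pi
V = 1178.1
1178.1 ft^3


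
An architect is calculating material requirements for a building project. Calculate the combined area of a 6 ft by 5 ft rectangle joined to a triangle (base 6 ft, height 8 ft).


Composite shape: rectangle + triangle
Rectangle area = 6 * 5 = 30
Triangle area = 0.5 * 6 * 8 = 24
Total = 30 + 24
Total = 54
54 ft^2


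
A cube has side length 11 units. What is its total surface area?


Shape: cube
Side s = 11 units
A cube has 6 square faces.
Formula: SA = 6 * s^2
s^2 = 121
SA = 6 * 121
SA = 726
726 units^2


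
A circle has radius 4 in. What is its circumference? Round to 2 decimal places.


Shape: circle
Radius r = 4 in
Formula: C = 2 * pi * r
C = 2 * pi * 4
C = 8 * pi
C = 25.13
25.13 in


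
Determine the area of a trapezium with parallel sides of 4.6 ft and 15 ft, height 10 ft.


Shape: trapezoid
Parallel sides a = 4.6 ft, b = 15 ft; Height h = 10 ft
Formula: A = (a + b) * h / 2
a + b = 4.6 + 15 = 19.6
A = 19.6 * 10 / 2
A = 196 / 2
A = 98
98 ft^2


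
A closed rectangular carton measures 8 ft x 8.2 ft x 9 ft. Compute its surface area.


Shape: rectangular prism
l = 8 ft, w = 8.2 ft, h = 9 ft
Formula: SA = 2(lw + lh + wh)
lw = 65.6, lh = 72, wh = 73.8
lw + lh + wh = 211.4
SA = 2 * 211.4
SA = 422.8
422.8 ft^2


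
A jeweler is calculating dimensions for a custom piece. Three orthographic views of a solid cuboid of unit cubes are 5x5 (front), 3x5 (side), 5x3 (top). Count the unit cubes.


Orthographic views of a solid rectangular block:
Front view 5 x 5 -> length = 5, height = 5
Side view 3 x 5 -> width = 3, height = 5 (consistent)
Top view 5 x 3 -> confirms length = 5, width = 3
The block is 5 x 3 x 5.
Total unit cubes = 5 * 3 * 5 = 75
75 unit cubes


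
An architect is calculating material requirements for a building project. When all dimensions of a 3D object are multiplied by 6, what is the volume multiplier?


Linear scale factor k = 6
Rule: under a linear scaling by k, volumes scale by k^3.
k^3 = 6 * 6 * 6
k^3 = 36 * 6
k^3 = 216
Volume scales by a factor of 216.
216 (dimensionless)


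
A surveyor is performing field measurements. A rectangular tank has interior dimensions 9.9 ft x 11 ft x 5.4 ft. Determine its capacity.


Shape: rectangular prism
l = 9.9 ft, w = 11 ft, h = 5.4 ft
Formula: V = l * w * h
V = 9.9 * 11 * 5.4
V = 108.9 * 5.4
V = 588.06
588.06 ft^3


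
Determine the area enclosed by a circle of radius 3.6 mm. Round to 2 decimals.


Shape: circle
Radius r = 3.6 mm
Formula: A = pi * r^2
r^2 = 3.6^2 = 12.96
A = pi * 12.96
A = 40.72
40.72 mm^2


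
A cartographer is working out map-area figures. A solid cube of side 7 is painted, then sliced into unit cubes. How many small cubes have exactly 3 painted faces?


Large cube: 7 x 7 x 7, cut into unit cubes.
Cubes with 3 painted faces are at the corners. A cube always has 8 corners.
Count = 8
8 unit cubes


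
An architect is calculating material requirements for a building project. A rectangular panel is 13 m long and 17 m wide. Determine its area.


Shape: rectangle
Length l = 13 m, Width w = 17 m
Formula: A = l * w
A = 13 * 17
A = 221
221 m^2


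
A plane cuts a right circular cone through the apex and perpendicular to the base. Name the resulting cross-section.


Solid: right circular cone
Cutting plane: through the apex and perpendicular to the base
Visualize the intersection of the plane with the solid's surface.
The boundary of the cut region is a isosceles triangle.
isosceles triangle


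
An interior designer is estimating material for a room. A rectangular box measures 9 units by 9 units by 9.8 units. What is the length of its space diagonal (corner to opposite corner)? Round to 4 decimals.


Shape: rectangular box (space diagonal)
l = 9 units, w = 9 units, h = 9.8 units
Visualize: the diagonal of the base, then a right triangle with that diagonal and the height.
Formula: d = sqrt(l^2 + w^2 + h^2)
l^2 + w^2 + h^2 = 81 + 81 + 96.04 = 258.04
d = sqrt(258.04)
d = 16.0636
16.0636 units


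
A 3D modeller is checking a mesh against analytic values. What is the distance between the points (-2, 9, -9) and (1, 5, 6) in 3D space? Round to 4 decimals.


3D distance between two points
P1 = (-2, 9, -9), P2 = (1, 5, 6)
Formula: d = sqrt((x2-x1)^2 + (y2-y1)^2 + (z2-z1)^2)
dx = 1 - -2 = 3
dy = 5 - 9 = -4
dz = 6 - -9 = 15
dx^2 + dy^2 + dz^2 = 9 + 16 + 225 = 250
d = sqrt(250)
d = 15.8114
15.8114 units


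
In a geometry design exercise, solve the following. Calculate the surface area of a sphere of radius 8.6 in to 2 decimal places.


Shape: sphere
Radius r = 8.6 in
Formula: SA = 4 * pi * r^2
r^2 = 73.96
SA = 4 * pi * 73.96
SA = 295.84 * pi
SA = 929.41
929.41 in^2


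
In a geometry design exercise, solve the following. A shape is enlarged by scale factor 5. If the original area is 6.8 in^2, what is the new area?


Linear scale factor k = 5
Original area = 6.8 in^2
Rule: under a linear scaling by k, areas scale by k^2.
k^2 = 5^2 = 25
New area = 6.8 * 25
New area = 170
170 in^2


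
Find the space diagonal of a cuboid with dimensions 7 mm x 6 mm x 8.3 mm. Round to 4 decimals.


Shape: rectangular box (space diagonal)
l = 7 mm, w = 6 mm, h = 8.3 mm
Visualize: the diagonal of the base, then a right triangle with that diagonal and the height.
Formula: d = sqrt(l^2 + w^2 + h^2)
l^2 + w^2 + h^2 = 49 + 36 + 68.89 = 153.89
d = sqrt(153.89)
d = 12.4052
12.4052 mm


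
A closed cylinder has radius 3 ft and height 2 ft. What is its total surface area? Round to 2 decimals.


Shape: closed cylinder
Radius r = 3 ft, Height h = 2 ft
Formula: SA = 2*pi*r^2 + 2*pi*r*h = 2*pi*r*(r + h)
r + h = 5
2 * r * (r + h) = 2 * 3 * 5 = 30
SA = 30 * pi
SA = 94.25
94.25 ft^2


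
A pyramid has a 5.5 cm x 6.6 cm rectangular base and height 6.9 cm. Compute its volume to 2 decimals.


Shape: rectangular pyramid
Base: 5.5 cm x 6.6 cm, Height h = 6.9 cm
Formula: V = (1/3) * base_area * h
base_area = 5.5 * 6.6 = 36.3
base_area * h = 36.3 * 6.9 = 250.47
V = 250.47 / 3
V = 83.49
83.49 cm^3


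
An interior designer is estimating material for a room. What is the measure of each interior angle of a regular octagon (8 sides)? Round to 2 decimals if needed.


Shape: regular octagon (8 sides)
Formula: interior angle = (n - 2) * 180 / n
(n - 2) = 6
(n - 2) * 180 = 1080
angle = 1080 / 8
angle = 135
135 degrees


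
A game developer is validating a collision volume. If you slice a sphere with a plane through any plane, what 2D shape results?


Solid: sphere
Cutting plane: through any plane
Visualize the intersection of the plane with the solid's surface.
The boundary of the cut region is a circle.
circle


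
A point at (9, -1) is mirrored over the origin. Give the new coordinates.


Transformation: reflection
Original point: (9, -1)
Rule for reflection through the origin: (x, y) -> (-x, -y)
Apply: (9, -1) -> (-9, 1)
(-9, 1)


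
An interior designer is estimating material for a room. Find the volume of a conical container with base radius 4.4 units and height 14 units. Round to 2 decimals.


Shape: cone
Radius r = 4.4 units, Height h = 14 units
Formula: V = (1/3) * pi * r^2 * h
r^2 = 19.36
pi * r^2 * h = pi * 19.36 * 14 = 271.04 * pi
V = 271.04 * pi / 3
V = 283.83
283.83 units^3


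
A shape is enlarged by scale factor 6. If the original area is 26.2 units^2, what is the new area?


Linear scale factor k = 6
Original area = 26.2 units^2
Rule: under a linear scaling by k, areas scale by k^2.
k^2 = 6^2 = 36
New area = 26.2 * 36
New area = 943.2
943.2 units^2
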